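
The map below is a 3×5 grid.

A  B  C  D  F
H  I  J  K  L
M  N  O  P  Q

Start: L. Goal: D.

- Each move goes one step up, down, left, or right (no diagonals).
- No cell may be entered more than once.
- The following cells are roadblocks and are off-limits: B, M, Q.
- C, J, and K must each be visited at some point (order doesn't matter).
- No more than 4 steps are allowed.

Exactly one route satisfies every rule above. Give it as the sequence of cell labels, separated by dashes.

L - K - J - C - D

The 4-move cap with required stops at C, J, K leaves no slack for detours.
Route from L: 2× left (reaching J), up to C, right to D — 4 moves in all.
Check: all required cells visited; 4 ≤ 4 moves.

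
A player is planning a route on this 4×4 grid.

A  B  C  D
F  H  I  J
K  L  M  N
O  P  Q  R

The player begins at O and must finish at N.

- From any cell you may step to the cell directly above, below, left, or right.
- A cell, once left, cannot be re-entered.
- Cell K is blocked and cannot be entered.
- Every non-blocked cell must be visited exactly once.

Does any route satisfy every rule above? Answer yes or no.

One route that works: O → P → L → H → F → A → B → C → D → J → I → M → Q → R → N.

yes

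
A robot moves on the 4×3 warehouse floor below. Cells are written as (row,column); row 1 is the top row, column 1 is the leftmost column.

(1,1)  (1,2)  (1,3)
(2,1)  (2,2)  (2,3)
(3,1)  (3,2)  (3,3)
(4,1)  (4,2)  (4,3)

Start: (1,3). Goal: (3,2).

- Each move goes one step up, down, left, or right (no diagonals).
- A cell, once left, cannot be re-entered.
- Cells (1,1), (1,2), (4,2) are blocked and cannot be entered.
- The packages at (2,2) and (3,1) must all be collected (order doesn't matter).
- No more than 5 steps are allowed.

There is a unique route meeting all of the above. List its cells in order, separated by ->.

The 5-move cap with required stops at (2,2), (3,1) leaves no slack for detours.
Route from (1,3): down to (2,3), 2× left (reaching (2,1)), down to (3,1), right to (3,2) — 5 moves in all.
Check: all required cells visited; 5 ≤ 5 moves.

(1,3) -> (2,3) -> (2,2) -> (2,1) -> (3,1) -> (3,2)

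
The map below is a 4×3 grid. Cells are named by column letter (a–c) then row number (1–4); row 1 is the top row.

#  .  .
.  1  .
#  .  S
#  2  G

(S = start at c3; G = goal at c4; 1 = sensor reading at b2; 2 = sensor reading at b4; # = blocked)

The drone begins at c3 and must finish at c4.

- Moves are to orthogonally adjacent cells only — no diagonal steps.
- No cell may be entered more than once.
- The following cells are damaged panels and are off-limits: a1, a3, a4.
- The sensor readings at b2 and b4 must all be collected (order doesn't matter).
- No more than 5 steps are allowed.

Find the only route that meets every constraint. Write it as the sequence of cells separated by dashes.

The budget equals the shortest possible length, so every move has to be on a shortest route through the required cells.
Route from c3: up to c2, left to b2, 2× down (reaching b4), right to c4 — 5 moves in all.
Check: all required cells visited; 5 ≤ 5 moves.

c3 - c2 - b2 - b3 - b4 - c4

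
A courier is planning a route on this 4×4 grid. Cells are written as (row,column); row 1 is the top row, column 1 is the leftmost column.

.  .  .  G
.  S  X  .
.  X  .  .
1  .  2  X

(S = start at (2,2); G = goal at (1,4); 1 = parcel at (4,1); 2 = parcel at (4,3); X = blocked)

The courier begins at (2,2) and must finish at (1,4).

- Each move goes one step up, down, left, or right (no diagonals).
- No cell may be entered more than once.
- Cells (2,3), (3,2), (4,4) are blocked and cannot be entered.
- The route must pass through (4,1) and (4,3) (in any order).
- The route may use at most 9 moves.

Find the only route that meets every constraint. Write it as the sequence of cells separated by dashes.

(2,2) - (2,1) - (3,1) - (4,1) - (4,2) - (4,3) - (3,3) - (3,4) - (2,4) - (1,4)

Any route must reach (4,1) and (4,3) and still end at (1,4) within 9 moves, so the order of the required stops is forced.
Route from (2,2): left to (2,1), 2× down (reaching (4,1)), 2× right (reaching (4,3)), up to (3,3), right to (3,4), 2× up (reaching (1,4)) — 9 moves in all.
Check: all required cells visited; 9 ≤ 9 moves.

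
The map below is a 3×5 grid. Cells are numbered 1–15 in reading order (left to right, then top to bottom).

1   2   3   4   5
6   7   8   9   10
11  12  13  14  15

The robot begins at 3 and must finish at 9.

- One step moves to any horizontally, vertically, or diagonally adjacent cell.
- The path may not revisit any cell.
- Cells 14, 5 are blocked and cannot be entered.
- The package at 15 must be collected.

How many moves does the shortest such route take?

4

Any route passes through 15 somewhere between 3 and 9. Summing Chebyshev distances along the two legs (3 → 15 → 9) gives a lower bound of 2 + 1 = 3 moves.
The shortest route satisfying every rule uses 4 moves: 3 → 4 → 10 → 15 → 9.
The no-revisit rule (legs can't share cells) pushes the minimum above the 3-move bound; an exhaustive check rules out every length from 3 to 3, leaving 4 as the minimum.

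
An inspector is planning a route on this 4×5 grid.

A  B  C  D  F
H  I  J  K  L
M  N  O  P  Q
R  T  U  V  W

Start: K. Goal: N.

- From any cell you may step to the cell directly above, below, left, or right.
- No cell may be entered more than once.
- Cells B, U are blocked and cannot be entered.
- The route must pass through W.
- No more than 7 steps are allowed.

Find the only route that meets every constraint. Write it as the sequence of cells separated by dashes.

Any route must reach W and still end at N within 7 moves, so the order of the required stops is forced.
Route from K: right to L, 2× down (reaching W), left to V, up to P, 2× left (reaching N) — 7 moves in all.
Check: all required cells visited; 7 ≤ 7 moves.

K - L - Q - W - V - P - O - N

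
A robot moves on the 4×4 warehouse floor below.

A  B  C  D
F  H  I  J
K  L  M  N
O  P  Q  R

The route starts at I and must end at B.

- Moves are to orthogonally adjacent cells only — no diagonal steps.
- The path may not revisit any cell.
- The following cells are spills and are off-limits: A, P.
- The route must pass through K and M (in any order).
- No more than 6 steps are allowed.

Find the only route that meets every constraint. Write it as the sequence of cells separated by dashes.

I - M - L - K - F - H - B

The 6-move cap with required stops at K, M leaves no slack for detours.
Route from I: down 1 to M, left 2 to K, up 1 to F, right 1 to H, up 1 to B — 6 moves in all.
Check: all required cells visited; 6 ≤ 6 moves.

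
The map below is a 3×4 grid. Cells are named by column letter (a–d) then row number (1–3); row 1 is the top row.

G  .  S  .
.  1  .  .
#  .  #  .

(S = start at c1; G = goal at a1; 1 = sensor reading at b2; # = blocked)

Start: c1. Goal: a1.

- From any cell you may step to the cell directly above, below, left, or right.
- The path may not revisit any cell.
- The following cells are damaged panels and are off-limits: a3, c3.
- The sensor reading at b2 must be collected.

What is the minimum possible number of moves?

Any route passes through b2 somewhere between c1 and a1. Summing Manhattan distances along the two legs (c1 → b2 → a1) gives a lower bound of 2 + 2 = 4 moves.
A route of 4 moves achieves this: c1 → c2 → b2 → b1 → a1.
Since 4 matches the lower bound, it is optimal.

4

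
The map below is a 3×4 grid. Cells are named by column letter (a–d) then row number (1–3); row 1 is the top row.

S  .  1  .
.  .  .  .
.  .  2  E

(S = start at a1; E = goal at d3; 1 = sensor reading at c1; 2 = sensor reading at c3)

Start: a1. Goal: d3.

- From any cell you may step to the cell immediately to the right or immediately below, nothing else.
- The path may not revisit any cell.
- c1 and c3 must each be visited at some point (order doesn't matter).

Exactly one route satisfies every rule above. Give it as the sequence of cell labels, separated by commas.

Moves only go right or down, so the column and row indices never decrease.
Route from a1: 2× right (reaching c1), 2× down (reaching c3), right to d3 — 5 moves in all.
Check: all required cells visited.

a1, b1, c1, c2, c3, d3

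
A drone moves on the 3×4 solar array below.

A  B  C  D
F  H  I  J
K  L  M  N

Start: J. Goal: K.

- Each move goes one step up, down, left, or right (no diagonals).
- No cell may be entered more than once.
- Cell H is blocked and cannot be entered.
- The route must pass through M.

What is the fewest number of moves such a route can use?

Any route passes through M somewhere between J and K. Summing Manhattan distances along the two legs (J → M → K) gives a lower bound of 2 + 2 = 4 moves.
A route of 4 moves achieves this: J → N → M → L → K.
Since 4 matches the lower bound, it is optimal.

4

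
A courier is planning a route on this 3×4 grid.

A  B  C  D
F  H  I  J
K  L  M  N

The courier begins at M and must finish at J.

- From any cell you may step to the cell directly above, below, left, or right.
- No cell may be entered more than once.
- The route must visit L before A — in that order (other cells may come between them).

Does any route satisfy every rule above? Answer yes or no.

yes

One route that works: M → L → H → F → A → B → C → I → J.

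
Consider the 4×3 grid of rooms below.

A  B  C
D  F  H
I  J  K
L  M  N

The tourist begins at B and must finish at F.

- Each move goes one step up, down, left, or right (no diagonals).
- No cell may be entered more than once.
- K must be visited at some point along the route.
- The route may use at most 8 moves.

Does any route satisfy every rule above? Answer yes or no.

yes

One route that works: B → C → H → K → J → F.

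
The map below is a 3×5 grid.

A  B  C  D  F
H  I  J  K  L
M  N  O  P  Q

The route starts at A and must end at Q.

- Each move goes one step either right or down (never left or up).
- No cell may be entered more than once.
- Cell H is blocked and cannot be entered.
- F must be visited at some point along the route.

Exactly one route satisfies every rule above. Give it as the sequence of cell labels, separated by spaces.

A B C D F L Q

Moves only go right or down, so the column and row indices never decrease.
Route from A: right 4 to F, down 2 to Q — 6 moves in all.
Check: all required cells visited.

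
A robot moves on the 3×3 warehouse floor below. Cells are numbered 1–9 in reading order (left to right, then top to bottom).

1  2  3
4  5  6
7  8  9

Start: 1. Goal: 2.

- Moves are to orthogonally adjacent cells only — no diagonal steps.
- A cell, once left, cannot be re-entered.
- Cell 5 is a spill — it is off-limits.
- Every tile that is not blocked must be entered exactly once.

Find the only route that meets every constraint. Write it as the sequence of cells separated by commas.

1, 4, 7, 8, 9, 6, 3, 2

Need to visit all 8 open cells exactly once, starting at 1 and ending at 2.
Cell 6 has only two open neighbours (3 and 9), so the path must pass straight through it: one of those is the cell it's entered from and the other is where it exits.
Route from 1: down 2 to 7, right 2 to 9, up 2 to 3, left 1 to 2 — 7 moves in all.
Check: all 8 open cells covered.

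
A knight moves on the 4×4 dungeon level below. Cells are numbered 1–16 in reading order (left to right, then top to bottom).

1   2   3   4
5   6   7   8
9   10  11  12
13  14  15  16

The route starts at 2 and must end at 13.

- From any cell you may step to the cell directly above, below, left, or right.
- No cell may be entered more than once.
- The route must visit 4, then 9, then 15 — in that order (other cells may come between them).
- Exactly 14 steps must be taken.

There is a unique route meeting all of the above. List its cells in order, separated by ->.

The waypoints must appear in the order 4, 9, 15, with no cell reused.
Route from 2: right 2 to 4, down 1 to 8, left 3 to 5, down 1 to 9, right 3 to 12, down 1 to 16, left 3 to 13 — 14 moves in all.
Check: order respected (4 at step 2, 9 at step 7, 15 at step 12); 14 moves as required.

2 -> 3 -> 4 -> 8 -> 7 -> 6 -> 5 -> 9 -> 10 -> 11 -> 12 -> 16 -> 15 -> 14 -> 13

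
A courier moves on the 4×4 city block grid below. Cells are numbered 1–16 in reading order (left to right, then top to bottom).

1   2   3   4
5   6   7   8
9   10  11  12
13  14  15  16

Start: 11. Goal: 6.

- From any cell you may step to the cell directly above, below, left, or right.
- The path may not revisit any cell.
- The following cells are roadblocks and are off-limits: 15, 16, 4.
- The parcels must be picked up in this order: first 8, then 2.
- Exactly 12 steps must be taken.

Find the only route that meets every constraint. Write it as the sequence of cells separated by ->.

The waypoints must appear in the order 8, 2, with no cell reused.
Route from 11: right 1 to 12, up 1 to 8, left 1 to 7, up 1 to 3, left 2 to 1, down 3 to 13, right 1 to 14, up 2 to 6 — 12 moves in all.
Check: order respected (8 at step 2, 2 at step 5); 12 moves as required.

11 -> 12 -> 8 -> 7 -> 3 -> 2 -> 1 -> 5 -> 9 -> 13 -> 14 -> 10 -> 6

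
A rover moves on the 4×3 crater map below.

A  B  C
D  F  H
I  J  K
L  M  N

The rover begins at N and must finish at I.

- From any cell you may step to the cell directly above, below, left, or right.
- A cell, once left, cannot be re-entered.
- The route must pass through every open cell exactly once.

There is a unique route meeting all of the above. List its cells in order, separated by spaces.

N K H C B A D F J M L I

Need to visit all 12 open cells exactly once, starting at N and ending at I.
Cell L has only two open neighbours (I and M), so the path must pass straight through it: one of those is the cell it's entered from and the other is where it exits.
Route from N: up 3 to C, left 2 to A, down 1 to D, right 1 to F, down 2 to M, left 1 to L, up 1 to I — 11 moves in all.
Check: all 12 open cells covered.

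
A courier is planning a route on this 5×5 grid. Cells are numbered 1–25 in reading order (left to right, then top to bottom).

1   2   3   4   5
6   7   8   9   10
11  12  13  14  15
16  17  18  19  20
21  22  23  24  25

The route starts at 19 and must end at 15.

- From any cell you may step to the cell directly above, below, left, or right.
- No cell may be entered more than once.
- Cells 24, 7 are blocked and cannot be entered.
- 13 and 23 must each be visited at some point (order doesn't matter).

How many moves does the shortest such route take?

8

Any route passes through 13 and 23 in some order between 19 and 15. Summing Manhattan distances along each leg and taking the cheapest ordering (19 → 23 → 13 → 15) gives a lower bound of 2 + 2 + 2 = 6 moves.
The shortest route satisfying every rule uses 8 moves: 19 → 18 → 23 → 22 → 17 → 12 → 13 → 14 → 15.
The no-revisit rule (legs can't share cells) pushes the minimum above the 6-move bound; an exhaustive check rules out every length from 6 to 7, leaving 8 as the minimum.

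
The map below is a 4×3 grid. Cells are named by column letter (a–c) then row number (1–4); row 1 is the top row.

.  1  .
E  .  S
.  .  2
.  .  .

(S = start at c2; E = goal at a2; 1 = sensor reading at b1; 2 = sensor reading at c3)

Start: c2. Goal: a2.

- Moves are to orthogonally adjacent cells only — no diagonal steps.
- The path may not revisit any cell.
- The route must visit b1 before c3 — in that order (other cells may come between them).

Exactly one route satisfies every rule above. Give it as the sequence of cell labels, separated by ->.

The waypoints must appear in the order b1, c3, with no cell reused.
Route from c2: up 1 to c1, left 1 to b1, down 2 to b3, right 1 to c3, down 1 to c4, left 2 to a4, up 2 to a2 — 10 moves in all.
Check: order respected (1 at step 2, 2 at step 5).

c2 -> c1 -> b1 -> b2 -> b3 -> c3 -> c4 -> b4 -> a4 -> a3 -> a2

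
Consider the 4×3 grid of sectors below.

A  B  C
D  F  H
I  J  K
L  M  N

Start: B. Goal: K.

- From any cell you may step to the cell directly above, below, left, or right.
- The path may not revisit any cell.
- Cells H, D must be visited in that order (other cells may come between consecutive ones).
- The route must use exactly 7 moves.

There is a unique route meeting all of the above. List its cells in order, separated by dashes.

The waypoints must appear in the order H, D, with no cell reused.
Route from B: right to C, down to H, 2× left (reaching D), down to I, 2× right (reaching K) — 7 moves in all.
Check: order respected (H at step 2, D at step 4); 7 moves as required.

B - C - H - F - D - I - J - K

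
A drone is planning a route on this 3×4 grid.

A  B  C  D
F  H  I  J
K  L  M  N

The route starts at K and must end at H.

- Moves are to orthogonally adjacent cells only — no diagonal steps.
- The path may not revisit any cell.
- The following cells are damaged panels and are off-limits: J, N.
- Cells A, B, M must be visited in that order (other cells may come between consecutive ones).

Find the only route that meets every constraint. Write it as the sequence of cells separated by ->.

K -> F -> A -> B -> C -> I -> M -> L -> H

The waypoints must appear in the order A, B, M, with no cell reused.
Route from K: 2× up (reaching A), 2× right (reaching C), 2× down (reaching M), left to L, up to H — 8 moves in all.
Check: order respected (A at step 2, B at step 3, M at step 6).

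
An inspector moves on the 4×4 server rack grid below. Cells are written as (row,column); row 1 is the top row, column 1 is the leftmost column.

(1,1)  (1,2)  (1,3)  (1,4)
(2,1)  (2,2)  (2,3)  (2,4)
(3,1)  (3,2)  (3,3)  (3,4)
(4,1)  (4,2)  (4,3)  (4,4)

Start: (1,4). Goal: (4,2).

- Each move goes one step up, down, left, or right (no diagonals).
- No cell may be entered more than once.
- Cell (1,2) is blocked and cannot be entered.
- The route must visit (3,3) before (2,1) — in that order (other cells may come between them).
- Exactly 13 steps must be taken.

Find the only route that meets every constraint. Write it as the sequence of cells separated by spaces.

(1,4) (1,3) (2,3) (2,4) (3,4) (4,4) (4,3) (3,3) (3,2) (2,2) (2,1) (3,1) (4,1) (4,2)

The waypoints must appear in the order (3,3), (2,1), with no cell reused.
Route from (1,4): left to (1,3), down to (2,3), right to (2,4), 2× down (reaching (4,4)), left to (4,3), up to (3,3), left to (3,2), up to (2,2), left to (2,1), 2× down (reaching (4,1)), right to (4,2) — 13 moves in all.
Check: order respected ((3,3) at step 7, (2,1) at step 10); 13 moves as required.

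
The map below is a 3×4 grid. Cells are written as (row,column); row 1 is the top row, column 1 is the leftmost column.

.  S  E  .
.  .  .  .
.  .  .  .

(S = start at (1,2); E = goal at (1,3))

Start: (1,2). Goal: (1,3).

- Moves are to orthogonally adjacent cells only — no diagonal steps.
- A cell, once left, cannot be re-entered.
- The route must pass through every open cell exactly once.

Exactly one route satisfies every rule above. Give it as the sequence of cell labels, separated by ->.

Need to visit all 12 open cells exactly once, starting at (1,2) and ending at (1,3).
Cell (1,1) has only two open neighbours ((2,1) and (1,2)), so the path must pass straight through it: one of those is the cell it's entered from and the other is where it exits.
Route from (1,2): left 1 to (1,1), down 2 to (3,1), right 1 to (3,2), up 1 to (2,2), right 1 to (2,3), down 1 to (3,3), right 1 to (3,4), up 2 to (1,4), left 1 to (1,3) — 11 moves in all.
Check: all 12 open cells covered.

(1,2) -> (1,1) -> (2,1) -> (3,1) -> (3,2) -> (2,2) -> (2,3) -> (3,3) -> (3,4) -> (2,4) -> (1,4) -> (1,3)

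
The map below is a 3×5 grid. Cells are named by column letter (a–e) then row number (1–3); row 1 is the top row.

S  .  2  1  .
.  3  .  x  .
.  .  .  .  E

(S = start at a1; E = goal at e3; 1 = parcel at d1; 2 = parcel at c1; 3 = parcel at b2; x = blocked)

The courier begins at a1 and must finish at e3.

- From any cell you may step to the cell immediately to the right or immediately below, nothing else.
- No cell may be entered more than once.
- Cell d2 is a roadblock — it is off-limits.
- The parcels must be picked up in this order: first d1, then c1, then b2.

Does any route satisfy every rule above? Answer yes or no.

c1 lies to the left of d1, so going from d1 to c1 would need a leftward move — but moves only go right/down, so d1 cannot be visited before c1.

no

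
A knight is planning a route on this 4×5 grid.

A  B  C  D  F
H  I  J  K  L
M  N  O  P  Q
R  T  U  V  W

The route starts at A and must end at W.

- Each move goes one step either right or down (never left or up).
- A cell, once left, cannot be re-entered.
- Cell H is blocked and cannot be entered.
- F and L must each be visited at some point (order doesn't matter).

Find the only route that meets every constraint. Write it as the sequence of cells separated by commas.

Moves only go right or down, so the column and row indices never decrease.
Route from A: 4× right (reaching F), 3× down (reaching W) — 7 moves in all.
Check: all required cells visited.

A, B, C, D, F, L, Q, W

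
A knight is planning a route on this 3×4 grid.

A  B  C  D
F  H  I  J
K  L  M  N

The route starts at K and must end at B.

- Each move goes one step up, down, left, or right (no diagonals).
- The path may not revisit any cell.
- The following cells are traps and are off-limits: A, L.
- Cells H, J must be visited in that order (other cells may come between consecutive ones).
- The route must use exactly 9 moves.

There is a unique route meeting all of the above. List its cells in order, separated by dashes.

The waypoints must appear in the order H, J, with no cell reused.
Route from K: up to F, 2× right (reaching I), down to M, right to N, 2× up (reaching D), 2× left (reaching B) — 9 moves in all.
Check: order respected (H at step 2, J at step 6); 9 moves as required.

K - F - H - I - M - N - J - D - C - B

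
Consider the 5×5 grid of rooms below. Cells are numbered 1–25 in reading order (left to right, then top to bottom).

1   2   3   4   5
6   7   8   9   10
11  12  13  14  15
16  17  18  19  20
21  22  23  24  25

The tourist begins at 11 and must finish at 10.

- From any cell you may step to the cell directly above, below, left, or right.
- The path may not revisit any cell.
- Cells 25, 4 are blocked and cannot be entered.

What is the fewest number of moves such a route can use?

The Manhattan distance from 11 to 10 is |3−2| + |1−5| = 5, so at least 5 moves are needed.
A route of 5 moves achieves this: 11 → 6 → 7 → 8 → 9 → 10.
Since 5 matches the lower bound, it is optimal.

5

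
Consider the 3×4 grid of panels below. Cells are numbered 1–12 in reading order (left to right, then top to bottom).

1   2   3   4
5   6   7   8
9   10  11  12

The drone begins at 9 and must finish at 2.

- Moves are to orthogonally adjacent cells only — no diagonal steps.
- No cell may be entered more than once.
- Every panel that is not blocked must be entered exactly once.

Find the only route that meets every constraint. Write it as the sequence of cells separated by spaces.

9 10 11 12 8 4 3 7 6 5 1 2

Need to visit all 12 open cells exactly once, starting at 9 and ending at 2.
Cell 12 has only two open neighbours (8 and 11), so the path must pass straight through it: one of those is the cell it's entered from and the other is where it exits.
Route from 9: 3× right (reaching 12), 2× up (reaching 4), left to 3, down to 7, 2× left (reaching 5), up to 1, right to 2 — 11 moves in all.
Check: all 12 open cells covered.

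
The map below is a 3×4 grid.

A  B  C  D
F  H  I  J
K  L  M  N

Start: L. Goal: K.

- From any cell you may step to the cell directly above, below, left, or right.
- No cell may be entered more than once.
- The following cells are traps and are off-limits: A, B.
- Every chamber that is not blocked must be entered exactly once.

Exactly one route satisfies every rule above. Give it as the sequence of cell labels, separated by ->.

Need to visit all 10 open cells exactly once, starting at L and ending at K.
Cell C has only two open neighbours (I and D), so the path must pass straight through it: one of those is the cell it's entered from and the other is where it exits.
Route from L: 2× right (reaching N), 2× up (reaching D), left to C, down to I, 2× left (reaching F), down to K — 9 moves in all.
Check: all 10 open cells covered.

L -> M -> N -> J -> D -> C -> I -> H -> F -> K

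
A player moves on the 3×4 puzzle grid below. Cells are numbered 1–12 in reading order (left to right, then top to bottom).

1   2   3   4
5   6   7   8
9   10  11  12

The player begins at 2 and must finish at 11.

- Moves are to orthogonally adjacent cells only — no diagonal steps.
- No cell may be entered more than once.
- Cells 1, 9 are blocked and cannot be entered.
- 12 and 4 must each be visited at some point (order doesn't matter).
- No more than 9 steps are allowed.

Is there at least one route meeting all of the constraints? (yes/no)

yes

One route that works: 2 → 3 → 4 → 8 → 12 → 11.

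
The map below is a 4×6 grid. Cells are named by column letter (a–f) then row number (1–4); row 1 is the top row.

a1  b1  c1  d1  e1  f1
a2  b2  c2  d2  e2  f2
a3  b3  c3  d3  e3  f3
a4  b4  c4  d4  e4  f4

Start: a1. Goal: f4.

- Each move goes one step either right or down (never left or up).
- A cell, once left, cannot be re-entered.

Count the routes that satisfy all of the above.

A right/down-only route from a1 to f4 makes exactly 3 down-moves and 5 right-moves in some order.
With no other constraints that would be C(8,3) = 56 routes.
That gives 56 routes.

56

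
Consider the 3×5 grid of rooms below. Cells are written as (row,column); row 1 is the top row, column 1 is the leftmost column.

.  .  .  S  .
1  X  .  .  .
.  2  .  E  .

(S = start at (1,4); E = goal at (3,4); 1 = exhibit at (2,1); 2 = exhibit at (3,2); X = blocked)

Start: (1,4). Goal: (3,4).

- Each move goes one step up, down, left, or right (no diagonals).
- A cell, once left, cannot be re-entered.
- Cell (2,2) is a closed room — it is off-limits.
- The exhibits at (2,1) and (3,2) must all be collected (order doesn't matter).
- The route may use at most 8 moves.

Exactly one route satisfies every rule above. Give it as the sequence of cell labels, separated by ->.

(1,4) -> (1,3) -> (1,2) -> (1,1) -> (2,1) -> (3,1) -> (3,2) -> (3,3) -> (3,4)

The budget equals the shortest possible length, so every move has to be on a shortest route through the required cells.
Route from (1,4): left 3 to (1,1), down 2 to (3,1), right 3 to (3,4) — 8 moves in all.
Check: all required cells visited; 8 ≤ 8 moves.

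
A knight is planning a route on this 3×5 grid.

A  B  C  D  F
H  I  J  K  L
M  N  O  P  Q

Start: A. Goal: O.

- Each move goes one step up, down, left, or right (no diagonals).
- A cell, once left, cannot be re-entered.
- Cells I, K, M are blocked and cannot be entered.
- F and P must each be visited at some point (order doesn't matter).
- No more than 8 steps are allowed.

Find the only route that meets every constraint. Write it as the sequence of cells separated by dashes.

A - B - C - D - F - L - Q - P - O

The 8-move cap with required stops at F, P leaves no slack for detours.
Route from A: 4× right (reaching F), 2× down (reaching Q), 2× left (reaching O) — 8 moves in all.
Check: all required cells visited; 8 ≤ 8 moves.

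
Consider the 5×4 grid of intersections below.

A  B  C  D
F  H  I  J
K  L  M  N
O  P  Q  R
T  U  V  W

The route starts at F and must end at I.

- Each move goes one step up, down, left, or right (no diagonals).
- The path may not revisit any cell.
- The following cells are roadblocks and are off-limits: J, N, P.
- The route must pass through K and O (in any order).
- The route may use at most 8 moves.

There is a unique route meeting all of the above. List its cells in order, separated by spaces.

F K O T U V Q M I

Any route must reach K and O and still end at I within 8 moves, so the order of the required stops is forced.
Route from F: 3× down (reaching T), 2× right (reaching V), 3× up (reaching I) — 8 moves in all.
Check: all required cells visited; 8 ≤ 8 moves.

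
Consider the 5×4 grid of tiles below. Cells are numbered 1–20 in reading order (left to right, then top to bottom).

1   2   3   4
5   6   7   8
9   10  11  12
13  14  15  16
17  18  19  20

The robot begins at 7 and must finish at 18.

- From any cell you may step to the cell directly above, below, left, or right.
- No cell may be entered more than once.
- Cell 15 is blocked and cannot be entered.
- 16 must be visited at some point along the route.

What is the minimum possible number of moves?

Any route passes through 16 somewhere between 7 and 18. Summing Manhattan distances along the two legs (7 → 16 → 18) gives a lower bound of 3 + 3 = 6 moves.
A route of 6 moves achieves this: 7 → 11 → 12 → 16 → 20 → 19 → 18.
Since 6 matches the lower bound, it is optimal.

6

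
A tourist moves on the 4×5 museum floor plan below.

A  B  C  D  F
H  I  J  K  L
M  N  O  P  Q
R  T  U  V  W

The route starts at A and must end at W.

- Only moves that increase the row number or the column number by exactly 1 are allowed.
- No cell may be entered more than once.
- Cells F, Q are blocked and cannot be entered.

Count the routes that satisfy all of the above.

A right/down-only route from A to W makes exactly 3 down-moves and 4 right-moves in some order.
With no other constraints that would be C(7,3) = 35 routes.
Subtract routes through each blocked cell (inclusion–exclusion for overlaps): − through F: 1 − through Q: 15 + through F&Q: 1 → 20.
That gives 20 routes.

20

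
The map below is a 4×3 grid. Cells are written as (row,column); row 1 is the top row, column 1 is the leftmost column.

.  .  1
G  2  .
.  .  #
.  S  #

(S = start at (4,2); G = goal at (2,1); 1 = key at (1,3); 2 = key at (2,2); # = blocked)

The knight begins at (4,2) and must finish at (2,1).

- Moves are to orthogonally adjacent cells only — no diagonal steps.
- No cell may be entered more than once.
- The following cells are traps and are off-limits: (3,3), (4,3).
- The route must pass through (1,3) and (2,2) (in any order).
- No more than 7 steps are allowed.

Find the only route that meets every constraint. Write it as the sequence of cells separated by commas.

(4,2), (3,2), (2,2), (2,3), (1,3), (1,2), (1,1), (2,1)

Any route must reach (1,3) and (2,2) and still end at (2,1) within 7 moves, so the order of the required stops is forced.
Route from (4,2): up 2 to (2,2), right 1 to (2,3), up 1 to (1,3), left 2 to (1,1), down 1 to (2,1) — 7 moves in all.
Check: all required cells visited; 7 ≤ 7 moves.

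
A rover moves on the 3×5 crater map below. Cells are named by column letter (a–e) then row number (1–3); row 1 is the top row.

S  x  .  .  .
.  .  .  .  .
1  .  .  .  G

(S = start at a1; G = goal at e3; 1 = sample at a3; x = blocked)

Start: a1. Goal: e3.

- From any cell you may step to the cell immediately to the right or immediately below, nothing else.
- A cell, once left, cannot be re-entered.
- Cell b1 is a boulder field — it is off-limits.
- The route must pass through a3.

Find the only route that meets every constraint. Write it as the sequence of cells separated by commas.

a1, a2, a3, b3, c3, d3, e3

Moves only go right or down, so the column and row indices never decrease.
Route from a1: down 2 to a3, right 4 to e3 — 6 moves in all.
Check: all required cells visited.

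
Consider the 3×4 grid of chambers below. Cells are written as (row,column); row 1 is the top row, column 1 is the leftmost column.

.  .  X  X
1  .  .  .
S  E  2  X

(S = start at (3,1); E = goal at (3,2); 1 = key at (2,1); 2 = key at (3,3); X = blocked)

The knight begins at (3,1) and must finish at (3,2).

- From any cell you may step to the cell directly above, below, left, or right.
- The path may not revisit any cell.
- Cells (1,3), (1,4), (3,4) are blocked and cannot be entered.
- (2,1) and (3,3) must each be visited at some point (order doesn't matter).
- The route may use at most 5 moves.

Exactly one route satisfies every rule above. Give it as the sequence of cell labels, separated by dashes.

(3,1) - (2,1) - (2,2) - (2,3) - (3,3) - (3,2)

The budget equals the shortest possible length, so every move has to be on a shortest route through the required cells.
Route from (3,1): up 1 to (2,1), right 2 to (2,3), down 1 to (3,3), left 1 to (3,2) — 5 moves in all.
Check: all required cells visited; 5 ≤ 5 moves.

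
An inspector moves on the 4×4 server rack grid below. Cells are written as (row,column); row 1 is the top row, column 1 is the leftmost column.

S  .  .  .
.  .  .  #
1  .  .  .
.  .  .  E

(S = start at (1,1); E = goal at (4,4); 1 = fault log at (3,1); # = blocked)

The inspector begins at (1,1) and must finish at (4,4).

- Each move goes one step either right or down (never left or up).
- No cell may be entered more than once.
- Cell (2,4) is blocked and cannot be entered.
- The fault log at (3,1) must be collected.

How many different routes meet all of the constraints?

A right/down-only route from (1,1) to (4,4) makes exactly 3 down-moves and 3 right-moves in some order.
With no other constraints that would be C(6,3) = 20 routes.
Split at (3,1) and multiply the segment counts (each segment already excludes blocked cells): (1,1)→(3,1): 1; (3,1)→(4,4): 4; product = 4.
That gives 4 routes.

4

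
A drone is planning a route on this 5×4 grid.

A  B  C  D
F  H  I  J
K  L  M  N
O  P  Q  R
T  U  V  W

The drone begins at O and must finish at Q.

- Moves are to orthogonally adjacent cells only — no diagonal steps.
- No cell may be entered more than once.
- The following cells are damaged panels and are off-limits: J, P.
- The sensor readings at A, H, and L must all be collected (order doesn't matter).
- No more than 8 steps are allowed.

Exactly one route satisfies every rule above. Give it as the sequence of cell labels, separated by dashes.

The budget equals the shortest possible length, so every move has to be on a shortest route through the required cells.
Route from O: up 3 to A, right 1 to B, down 2 to L, right 1 to M, down 1 to Q — 8 moves in all.
Check: all required cells visited; 8 ≤ 8 moves.

O - K - F - A - B - H - L - M - Q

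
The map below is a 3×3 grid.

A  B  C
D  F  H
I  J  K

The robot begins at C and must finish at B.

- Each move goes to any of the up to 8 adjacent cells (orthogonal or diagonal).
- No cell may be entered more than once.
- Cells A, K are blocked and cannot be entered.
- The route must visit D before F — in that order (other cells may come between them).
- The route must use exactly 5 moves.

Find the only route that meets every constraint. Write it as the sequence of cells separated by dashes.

C - H - J - D - F - B

The waypoints must appear in the order D, F, with no cell reused.
Route from C: down to H, down-left to J, up-left to D, right to F, up to B — 5 moves in all.
Check: order respected (D at step 3, F at step 4); 5 moves as required.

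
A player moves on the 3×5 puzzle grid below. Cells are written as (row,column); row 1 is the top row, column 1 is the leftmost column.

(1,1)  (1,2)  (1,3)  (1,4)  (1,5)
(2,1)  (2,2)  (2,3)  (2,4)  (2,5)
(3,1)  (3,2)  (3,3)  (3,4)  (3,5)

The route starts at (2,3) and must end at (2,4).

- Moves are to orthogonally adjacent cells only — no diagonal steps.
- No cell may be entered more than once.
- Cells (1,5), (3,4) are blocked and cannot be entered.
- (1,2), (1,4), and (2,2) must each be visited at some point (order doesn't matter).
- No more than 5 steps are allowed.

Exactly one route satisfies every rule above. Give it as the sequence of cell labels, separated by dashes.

(2,3) - (2,2) - (1,2) - (1,3) - (1,4) - (2,4)

Any route must reach (1,2), (1,4), and (2,2) and still end at (2,4) within 5 moves, so the order of the required stops is forced.
Route from (2,3): left 1 to (2,2), up 1 to (1,2), right 2 to (1,4), down 1 to (2,4) — 5 moves in all.
Check: all required cells visited; 5 ≤ 5 moves.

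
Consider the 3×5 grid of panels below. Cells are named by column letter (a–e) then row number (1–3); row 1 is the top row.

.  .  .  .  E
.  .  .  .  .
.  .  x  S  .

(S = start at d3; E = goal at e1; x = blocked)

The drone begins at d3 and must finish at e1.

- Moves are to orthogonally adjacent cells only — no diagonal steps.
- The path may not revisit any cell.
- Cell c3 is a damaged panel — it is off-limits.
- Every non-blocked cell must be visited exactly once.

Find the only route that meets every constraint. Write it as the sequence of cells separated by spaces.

d3 e3 e2 d2 c2 b2 b3 a3 a2 a1 b1 c1 d1 e1

Need to visit all 14 open cells exactly once, starting at d3 and ending at e1.
Route from d3: right 1 to e3, up 1 to e2, left 3 to b2, down 1 to b3, left 1 to a3, up 2 to a1, right 4 to e1 — 13 moves in all.
Check: all 14 open cells covered.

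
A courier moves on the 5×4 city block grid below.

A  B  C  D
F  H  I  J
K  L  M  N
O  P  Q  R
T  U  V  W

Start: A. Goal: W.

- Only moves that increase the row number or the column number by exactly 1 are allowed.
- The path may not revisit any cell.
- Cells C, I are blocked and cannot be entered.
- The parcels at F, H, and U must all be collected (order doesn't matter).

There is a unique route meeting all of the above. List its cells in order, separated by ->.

Moves only go right or down, so the column and row indices never decrease.
Route from A: down to F, right to H, 3× down (reaching U), 2× right (reaching W) — 7 moves in all.
Check: all required cells visited.

A -> F -> H -> L -> P -> U -> V -> W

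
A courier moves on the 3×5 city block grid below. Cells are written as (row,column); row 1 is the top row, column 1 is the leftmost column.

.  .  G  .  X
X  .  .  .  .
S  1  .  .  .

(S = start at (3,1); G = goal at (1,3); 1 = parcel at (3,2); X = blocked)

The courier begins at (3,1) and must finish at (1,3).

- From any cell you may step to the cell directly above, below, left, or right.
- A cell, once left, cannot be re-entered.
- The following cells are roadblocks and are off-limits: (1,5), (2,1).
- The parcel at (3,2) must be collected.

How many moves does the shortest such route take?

4

Any route passes through (3,2) somewhere between (3,1) and (1,3). Summing Manhattan distances along the two legs ((3,1) → (3,2) → (1,3)) gives a lower bound of 1 + 3 = 4 moves.
A route of 4 moves achieves this: (3,1) → (3,2) → (2,2) → (1,2) → (1,3).
Since 4 matches the lower bound, it is optimal.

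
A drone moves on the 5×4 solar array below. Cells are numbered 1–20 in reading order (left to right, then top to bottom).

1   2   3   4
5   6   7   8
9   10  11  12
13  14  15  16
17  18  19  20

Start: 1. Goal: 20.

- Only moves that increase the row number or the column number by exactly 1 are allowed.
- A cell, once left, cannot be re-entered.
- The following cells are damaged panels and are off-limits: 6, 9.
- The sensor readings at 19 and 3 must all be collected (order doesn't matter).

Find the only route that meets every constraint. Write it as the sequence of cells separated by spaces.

Moves only go right or down, so the column and row indices never decrease.
Route from 1: 2× right (reaching 3), 4× down (reaching 19), right to 20 — 7 moves in all.
Check: all required cells visited.

1 2 3 7 11 15 19 20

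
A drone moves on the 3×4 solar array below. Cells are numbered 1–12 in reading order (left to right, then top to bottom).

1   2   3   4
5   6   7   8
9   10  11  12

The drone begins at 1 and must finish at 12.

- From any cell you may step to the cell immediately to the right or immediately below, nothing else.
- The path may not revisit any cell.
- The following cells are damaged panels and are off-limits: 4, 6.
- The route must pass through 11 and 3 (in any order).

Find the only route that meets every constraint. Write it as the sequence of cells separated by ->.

1 -> 2 -> 3 -> 7 -> 11 -> 12

Moves only go right or down, so the column and row indices never decrease.
Route from 1: 2× right (reaching 3), 2× down (reaching 11), right to 12 — 5 moves in all.
Check: all required cells visited.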